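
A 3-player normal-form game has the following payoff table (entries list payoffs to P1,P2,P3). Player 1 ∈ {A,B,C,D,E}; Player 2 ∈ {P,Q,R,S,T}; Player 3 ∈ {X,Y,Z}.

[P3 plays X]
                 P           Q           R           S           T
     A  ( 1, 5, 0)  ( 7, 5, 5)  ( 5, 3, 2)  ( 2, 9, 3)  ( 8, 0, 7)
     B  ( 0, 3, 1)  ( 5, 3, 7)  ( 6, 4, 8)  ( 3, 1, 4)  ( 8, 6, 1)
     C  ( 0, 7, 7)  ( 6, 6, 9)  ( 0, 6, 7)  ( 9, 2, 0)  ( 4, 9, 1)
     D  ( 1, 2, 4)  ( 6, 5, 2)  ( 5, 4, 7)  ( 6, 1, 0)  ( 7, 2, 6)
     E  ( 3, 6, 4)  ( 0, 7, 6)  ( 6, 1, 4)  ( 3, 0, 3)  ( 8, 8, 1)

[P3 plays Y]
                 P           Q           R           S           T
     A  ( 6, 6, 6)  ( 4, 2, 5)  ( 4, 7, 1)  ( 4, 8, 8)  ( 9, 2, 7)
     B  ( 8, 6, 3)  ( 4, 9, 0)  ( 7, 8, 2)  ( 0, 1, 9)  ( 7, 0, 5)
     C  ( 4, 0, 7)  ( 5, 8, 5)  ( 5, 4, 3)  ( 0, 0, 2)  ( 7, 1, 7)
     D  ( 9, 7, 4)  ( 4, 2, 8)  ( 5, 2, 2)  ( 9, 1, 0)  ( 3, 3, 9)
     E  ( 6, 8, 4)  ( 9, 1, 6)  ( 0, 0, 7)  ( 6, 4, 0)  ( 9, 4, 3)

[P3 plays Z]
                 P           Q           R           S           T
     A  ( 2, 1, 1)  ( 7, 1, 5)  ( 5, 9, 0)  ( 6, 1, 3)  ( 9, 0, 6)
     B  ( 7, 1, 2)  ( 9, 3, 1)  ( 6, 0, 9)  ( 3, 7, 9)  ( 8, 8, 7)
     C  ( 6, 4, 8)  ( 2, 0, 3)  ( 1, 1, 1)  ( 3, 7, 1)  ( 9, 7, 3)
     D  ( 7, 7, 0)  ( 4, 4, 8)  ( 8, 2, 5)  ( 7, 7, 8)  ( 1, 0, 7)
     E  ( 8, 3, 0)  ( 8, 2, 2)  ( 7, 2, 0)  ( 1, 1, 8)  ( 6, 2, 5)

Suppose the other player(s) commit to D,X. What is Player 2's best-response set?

u_2(P vs D,X) = 2
u_2(Q vs D,X) = 5
u_2(R vs D,X) = 4
u_2(S vs D,X) = 1
u_2(T vs D,X) = 2
max payoff 5 at {Q}

P2 best: {Q}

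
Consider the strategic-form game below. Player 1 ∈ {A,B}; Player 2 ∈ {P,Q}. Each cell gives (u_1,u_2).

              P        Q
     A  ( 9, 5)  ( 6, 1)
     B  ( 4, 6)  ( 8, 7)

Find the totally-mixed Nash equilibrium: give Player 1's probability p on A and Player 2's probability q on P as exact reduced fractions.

(p,q) = (1/5, 2/7)

P1 indiff ⇒ q·9+(1-q)·6 = q·4+(1-q)·8 ⇒ q(5) = (1-q)(2) ⇒ q = 2/7
P2 indiff ⇒ p·5+(1-p)·6 = p·1+(1-p)·7 ⇒ p(4) = (1-p)(1) ⇒ p = 1/5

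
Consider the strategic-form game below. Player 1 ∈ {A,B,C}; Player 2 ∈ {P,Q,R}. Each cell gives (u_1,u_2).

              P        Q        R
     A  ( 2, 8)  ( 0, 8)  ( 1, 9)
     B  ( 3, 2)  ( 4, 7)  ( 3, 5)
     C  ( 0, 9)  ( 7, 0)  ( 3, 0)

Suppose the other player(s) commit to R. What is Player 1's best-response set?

u_1(A vs R) = 1
u_1(B vs R) = 3
u_1(C vs R) = 3
max payoff 3 at {B,C}

P1 best: {B,C}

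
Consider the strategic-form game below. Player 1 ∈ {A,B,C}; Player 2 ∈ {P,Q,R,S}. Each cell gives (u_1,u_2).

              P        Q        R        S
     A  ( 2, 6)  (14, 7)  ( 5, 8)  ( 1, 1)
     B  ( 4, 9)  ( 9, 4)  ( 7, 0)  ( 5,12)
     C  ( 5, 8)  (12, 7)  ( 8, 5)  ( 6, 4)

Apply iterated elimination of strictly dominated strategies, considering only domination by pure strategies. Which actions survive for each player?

P1 drop B (C beats it: P:5>4 Q:12>9 R:8>7 S:6>5)
P2 drop S (P beats it: A:6>1 C:8>4)
P1→{A,C} P2→{P,Q,R}

IESDS → P1:{A,C} P2:{P,Q,R}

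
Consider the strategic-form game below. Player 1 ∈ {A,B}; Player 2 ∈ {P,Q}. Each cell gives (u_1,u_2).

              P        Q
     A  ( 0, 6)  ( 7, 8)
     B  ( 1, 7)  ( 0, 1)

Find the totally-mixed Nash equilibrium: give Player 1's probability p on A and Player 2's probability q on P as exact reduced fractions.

P1 mixes 3/4 on A; P2 mixes 7/8 on P

P1 indiff ⇒ q·0+(1-q)·7 = q·1+(1-q)·0 ⇒ q(-1) = (1-q)(-7) ⇒ q = 7/8
P2 indiff ⇒ p·6+(1-p)·7 = p·8+(1-p)·1 ⇒ p(-2) = (1-p)(-6) ⇒ p = 3/4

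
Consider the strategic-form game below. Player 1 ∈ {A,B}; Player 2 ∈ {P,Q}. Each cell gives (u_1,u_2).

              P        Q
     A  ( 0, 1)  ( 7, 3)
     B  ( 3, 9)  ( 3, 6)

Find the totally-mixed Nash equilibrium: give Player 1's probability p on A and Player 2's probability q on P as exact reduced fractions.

P1 mixes 3/5 on A; P2 mixes 4/7 on P

P1 indiff ⇒ q·0+(1-q)·7 = q·3+(1-q)·3 ⇒ q(-3) = (1-q)(-4) ⇒ q = 4/7
P2 indiff ⇒ p·1+(1-p)·9 = p·3+(1-p)·6 ⇒ p(-2) = (1-p)(-3) ⇒ p = 3/5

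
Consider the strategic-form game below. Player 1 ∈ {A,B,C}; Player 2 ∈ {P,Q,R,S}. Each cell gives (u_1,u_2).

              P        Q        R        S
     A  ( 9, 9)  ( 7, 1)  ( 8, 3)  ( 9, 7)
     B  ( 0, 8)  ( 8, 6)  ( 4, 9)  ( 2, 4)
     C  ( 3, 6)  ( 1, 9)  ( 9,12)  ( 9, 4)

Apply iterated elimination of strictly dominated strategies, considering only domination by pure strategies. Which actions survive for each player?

P2 drop Q (R beats it: A:3>1 B:9>6 C:12>9)
P1 drop B (A beats it: P:9>0 R:8>4 S:9>2)
P2 drop S (P beats it: A:9>7 C:6>4)
P1→{A,C} P2→{P,R}

IESDS → P1:{A,C} P2:{P,R}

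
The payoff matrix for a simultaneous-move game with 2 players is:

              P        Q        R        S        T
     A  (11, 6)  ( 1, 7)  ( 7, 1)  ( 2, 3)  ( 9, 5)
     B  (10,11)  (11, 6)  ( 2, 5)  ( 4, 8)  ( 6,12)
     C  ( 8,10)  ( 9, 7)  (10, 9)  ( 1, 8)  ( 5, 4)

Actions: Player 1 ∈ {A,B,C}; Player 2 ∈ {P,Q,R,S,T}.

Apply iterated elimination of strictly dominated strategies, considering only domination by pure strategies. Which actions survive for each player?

Remaining: P1:{A,B} P2:{P,Q,T}

P2 drop R (P beats it: A:6>1 B:11>5 C:10>9)
P1 drop C (B beats it: P:10>8 Q:11>9 S:4>1 T:6>5)
P2 drop S (P beats it: A:6>3 B:11>8)
P1→{A,B} P2→{P,Q,T}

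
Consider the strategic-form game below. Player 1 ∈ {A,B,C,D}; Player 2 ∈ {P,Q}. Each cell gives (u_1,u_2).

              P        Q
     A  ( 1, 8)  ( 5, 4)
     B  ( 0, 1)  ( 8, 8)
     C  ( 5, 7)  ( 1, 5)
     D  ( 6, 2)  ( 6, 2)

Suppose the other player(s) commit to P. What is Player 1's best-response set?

P1 best: {D}

u_1(A vs P) = 1
u_1(B vs P) = 0
u_1(C vs P) = 5
u_1(D vs P) = 6
max payoff 6 at {D}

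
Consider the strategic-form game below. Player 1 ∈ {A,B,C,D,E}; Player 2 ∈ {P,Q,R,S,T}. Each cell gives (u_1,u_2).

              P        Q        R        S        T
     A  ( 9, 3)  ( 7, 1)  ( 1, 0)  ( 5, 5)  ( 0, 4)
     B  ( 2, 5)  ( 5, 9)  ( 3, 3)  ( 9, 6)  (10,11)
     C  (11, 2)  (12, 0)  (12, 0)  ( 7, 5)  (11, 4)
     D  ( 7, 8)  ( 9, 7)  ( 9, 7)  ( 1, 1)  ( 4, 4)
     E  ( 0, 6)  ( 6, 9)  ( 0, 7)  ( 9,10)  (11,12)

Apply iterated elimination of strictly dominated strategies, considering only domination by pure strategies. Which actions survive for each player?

P1 drop A (C beats it: P:11>9 Q:12>7 R:12>1 S:7>5 T:11>0)
P1 drop D (C beats it: P:11>7 Q:12>9 R:12>9 S:7>1 T:11>4)
P2 drop P (S beats it: B:6>5 C:5>2 E:10>6)
P2 drop Q (T beats it: B:11>9 C:4>0 E:12>9)
P2 drop R (S beats it: B:6>3 C:5>0 E:10>7)
P1→{B,C,E} P2→{S,T}

IESDS → P1:{B,C,E} P2:{S,T}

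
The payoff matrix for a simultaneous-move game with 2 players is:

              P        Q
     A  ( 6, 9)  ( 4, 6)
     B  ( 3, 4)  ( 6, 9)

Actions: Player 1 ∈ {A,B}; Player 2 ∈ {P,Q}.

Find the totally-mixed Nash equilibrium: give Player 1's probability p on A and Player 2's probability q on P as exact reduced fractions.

p=5/8, q=2/5

P1 indiff ⇒ q·6+(1-q)·4 = q·3+(1-q)·6 ⇒ q(3) = (1-q)(2) ⇒ q = 2/5
P2 indiff ⇒ p·9+(1-p)·4 = p·6+(1-p)·9 ⇒ p(3) = (1-p)(5) ⇒ p = 5/8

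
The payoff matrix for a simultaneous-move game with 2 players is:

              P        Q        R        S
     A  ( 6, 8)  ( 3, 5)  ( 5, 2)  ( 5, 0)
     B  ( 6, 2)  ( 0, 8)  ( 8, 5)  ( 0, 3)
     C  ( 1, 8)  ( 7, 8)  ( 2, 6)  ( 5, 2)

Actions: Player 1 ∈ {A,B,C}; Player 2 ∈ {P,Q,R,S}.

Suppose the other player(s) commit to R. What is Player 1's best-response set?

BR_1 = {B}

u_1(A vs R) = 5
u_1(B vs R) = 8
u_1(C vs R) = 2
max payoff 8 at {B}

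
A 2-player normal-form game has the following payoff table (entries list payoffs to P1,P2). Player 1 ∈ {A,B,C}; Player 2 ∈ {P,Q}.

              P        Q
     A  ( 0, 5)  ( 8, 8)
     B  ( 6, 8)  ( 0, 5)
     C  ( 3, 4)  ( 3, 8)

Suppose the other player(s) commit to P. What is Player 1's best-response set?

u_1(A vs P) = 0
u_1(B vs P) = 6
u_1(C vs P) = 3
max payoff 6 at {B}

P1 best: {B}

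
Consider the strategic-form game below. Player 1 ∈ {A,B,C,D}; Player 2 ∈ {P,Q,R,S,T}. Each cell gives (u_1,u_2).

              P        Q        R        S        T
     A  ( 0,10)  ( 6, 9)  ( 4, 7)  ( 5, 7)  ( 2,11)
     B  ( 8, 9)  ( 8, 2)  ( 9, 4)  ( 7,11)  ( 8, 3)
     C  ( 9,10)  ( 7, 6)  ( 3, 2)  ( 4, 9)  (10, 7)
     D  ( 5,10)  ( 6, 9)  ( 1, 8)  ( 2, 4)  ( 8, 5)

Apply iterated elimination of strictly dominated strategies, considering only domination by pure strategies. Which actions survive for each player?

P1 drop A (B beats it: P:8>0 Q:8>6 R:9>4 S:7>5 T:8>2)
P1 drop D (C beats it: P:9>5 Q:7>6 R:3>1 S:4>2 T:10>8)
P2 drop Q (P beats it: B:9>2 C:10>6)
P2 drop R (P beats it: B:9>4 C:10>2)
P2 drop T (P beats it: B:9>3 C:10>7)
P1→{B,C} P2→{P,S}

Remaining: P1:{B,C} P2:{P,S}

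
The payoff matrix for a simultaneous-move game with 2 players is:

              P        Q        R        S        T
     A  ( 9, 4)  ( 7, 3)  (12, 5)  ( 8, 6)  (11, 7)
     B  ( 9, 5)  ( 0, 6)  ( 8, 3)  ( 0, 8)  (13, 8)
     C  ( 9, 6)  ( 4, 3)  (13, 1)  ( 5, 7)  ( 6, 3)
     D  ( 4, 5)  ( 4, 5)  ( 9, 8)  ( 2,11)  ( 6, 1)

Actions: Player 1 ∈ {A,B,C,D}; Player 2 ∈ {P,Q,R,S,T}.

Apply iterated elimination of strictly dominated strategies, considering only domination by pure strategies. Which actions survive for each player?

P1 drop D (A beats it: P:9>4 Q:7>4 R:12>9 S:8>2 T:11>6)
P2 drop P (S beats it: A:6>4 B:8>5 C:7>6)
P2 drop Q (S beats it: A:6>3 B:8>6 C:7>3)
P2 drop R (S beats it: A:6>5 B:8>3 C:7>1)
P1 drop C (A beats it: S:8>5 T:11>6)
P1→{A,B} P2→{S,T}

Survivors P1:{A,B} P2:{S,T}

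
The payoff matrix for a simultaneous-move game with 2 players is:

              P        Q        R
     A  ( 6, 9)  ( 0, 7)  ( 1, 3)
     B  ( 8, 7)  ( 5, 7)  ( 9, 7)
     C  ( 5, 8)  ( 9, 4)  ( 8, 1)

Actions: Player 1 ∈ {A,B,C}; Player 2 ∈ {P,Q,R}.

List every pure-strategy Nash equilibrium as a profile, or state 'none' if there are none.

NE set: (B,P), (B,R)

(A,P): not NE [P1→B gives 8>6]
(A,Q): not NE [P1→C gives 9>0; P2→P gives 9>7]
(A,R): not NE [P1→B gives 9>1; P2→P gives 9>3]
(B,P): NE
(B,Q): not NE [P1→C gives 9>5]
(B,R): NE
(C,P): not NE [P1→B gives 8>5]
(C,Q): not NE [P2→P gives 8>4]
(C,R): not NE [P1→B gives 9>8; P2→P gives 8>1]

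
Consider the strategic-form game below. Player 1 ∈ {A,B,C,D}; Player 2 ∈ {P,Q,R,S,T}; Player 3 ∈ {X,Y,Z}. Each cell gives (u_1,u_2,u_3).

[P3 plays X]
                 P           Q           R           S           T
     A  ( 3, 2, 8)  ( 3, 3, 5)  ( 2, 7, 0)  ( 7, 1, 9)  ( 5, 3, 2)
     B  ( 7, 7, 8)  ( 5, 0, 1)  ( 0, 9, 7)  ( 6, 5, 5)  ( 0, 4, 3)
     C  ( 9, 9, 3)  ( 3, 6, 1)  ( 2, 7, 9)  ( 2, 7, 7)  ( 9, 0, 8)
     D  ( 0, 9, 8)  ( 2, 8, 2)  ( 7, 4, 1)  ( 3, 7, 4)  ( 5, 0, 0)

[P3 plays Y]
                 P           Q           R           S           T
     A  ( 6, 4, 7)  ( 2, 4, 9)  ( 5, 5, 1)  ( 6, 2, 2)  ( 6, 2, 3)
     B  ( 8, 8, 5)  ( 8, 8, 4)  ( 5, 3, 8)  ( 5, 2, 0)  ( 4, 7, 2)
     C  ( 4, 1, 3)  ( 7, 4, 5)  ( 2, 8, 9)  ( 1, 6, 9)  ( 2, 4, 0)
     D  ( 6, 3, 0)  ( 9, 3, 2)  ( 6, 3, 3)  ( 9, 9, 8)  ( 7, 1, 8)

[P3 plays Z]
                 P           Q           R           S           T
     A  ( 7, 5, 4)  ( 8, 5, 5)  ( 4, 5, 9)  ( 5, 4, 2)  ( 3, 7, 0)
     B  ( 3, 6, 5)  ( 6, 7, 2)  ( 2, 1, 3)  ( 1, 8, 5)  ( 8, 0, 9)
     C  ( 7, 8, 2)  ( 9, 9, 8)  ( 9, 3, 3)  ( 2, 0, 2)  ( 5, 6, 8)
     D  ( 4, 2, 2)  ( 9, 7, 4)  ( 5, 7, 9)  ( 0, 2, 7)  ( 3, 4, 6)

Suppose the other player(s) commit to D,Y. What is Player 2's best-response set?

P2 best: {S}

u_2(P vs D,Y) = 3
u_2(Q vs D,Y) = 3
u_2(R vs D,Y) = 3
u_2(S vs D,Y) = 9
u_2(T vs D,Y) = 1
max payoff 9 at {S}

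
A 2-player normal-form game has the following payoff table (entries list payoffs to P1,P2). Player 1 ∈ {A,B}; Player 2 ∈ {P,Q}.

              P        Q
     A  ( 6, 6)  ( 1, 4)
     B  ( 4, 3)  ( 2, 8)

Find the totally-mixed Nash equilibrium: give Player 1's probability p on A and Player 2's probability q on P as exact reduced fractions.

p=5/7, q=1/3

P1 indiff ⇒ q·6+(1-q)·1 = q·4+(1-q)·2 ⇒ q(2) = (1-q)(1) ⇒ q = 1/3
P2 indiff ⇒ p·6+(1-p)·3 = p·4+(1-p)·8 ⇒ p(2) = (1-p)(5) ⇒ p = 5/7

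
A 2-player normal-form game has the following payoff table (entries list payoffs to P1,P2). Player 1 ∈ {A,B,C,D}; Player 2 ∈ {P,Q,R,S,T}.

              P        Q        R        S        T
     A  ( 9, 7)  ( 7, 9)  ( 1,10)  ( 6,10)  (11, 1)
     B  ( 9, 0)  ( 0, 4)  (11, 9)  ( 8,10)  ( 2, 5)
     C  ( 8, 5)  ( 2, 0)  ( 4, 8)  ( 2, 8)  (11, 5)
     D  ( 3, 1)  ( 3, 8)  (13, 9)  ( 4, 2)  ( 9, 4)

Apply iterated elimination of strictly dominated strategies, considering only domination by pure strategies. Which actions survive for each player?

IESDS → P1:{B,D} P2:{R,S}

P2 drop P (R beats it: A:10>7 B:9>0 C:8>5 D:9>1)
P2 drop Q (R beats it: A:10>9 B:9>4 C:8>0 D:9>8)
P2 drop T (R beats it: A:10>1 B:9>5 C:8>5 D:9>4)
P1 drop A (B beats it: R:11>1 S:8>6)
P1 drop C (B beats it: R:11>4 S:8>2)
P1→{B,D} P2→{R,S}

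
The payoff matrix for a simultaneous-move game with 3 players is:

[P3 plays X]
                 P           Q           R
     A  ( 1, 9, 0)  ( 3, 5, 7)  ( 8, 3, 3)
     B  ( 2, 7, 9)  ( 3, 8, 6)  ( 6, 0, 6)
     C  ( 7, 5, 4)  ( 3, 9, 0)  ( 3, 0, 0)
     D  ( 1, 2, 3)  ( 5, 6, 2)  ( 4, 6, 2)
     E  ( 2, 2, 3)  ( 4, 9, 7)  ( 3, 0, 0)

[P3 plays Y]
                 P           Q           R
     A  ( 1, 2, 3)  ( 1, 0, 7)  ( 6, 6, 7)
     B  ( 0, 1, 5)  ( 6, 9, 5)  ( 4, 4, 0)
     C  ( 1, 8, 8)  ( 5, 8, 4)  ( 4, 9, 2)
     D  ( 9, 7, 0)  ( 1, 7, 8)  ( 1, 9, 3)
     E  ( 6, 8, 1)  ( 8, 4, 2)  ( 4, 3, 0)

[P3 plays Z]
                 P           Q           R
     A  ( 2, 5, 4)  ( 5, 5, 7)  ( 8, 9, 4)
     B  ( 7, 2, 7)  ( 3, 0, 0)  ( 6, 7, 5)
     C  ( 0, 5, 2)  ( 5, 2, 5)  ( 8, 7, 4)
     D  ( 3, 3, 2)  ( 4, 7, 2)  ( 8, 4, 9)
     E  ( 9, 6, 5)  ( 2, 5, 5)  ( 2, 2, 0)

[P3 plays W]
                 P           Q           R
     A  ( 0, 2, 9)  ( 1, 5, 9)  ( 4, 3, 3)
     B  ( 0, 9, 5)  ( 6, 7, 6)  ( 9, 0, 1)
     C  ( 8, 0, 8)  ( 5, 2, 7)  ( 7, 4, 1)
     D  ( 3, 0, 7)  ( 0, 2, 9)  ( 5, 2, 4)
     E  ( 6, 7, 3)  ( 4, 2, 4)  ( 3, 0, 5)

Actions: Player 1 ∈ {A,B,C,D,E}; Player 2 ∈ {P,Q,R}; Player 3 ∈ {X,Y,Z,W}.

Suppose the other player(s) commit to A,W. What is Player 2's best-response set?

u_2(P vs A,W) = 2
u_2(Q vs A,W) = 5
u_2(R vs A,W) = 3
max payoff 5 at {Q}

argmax u_2 = {Q}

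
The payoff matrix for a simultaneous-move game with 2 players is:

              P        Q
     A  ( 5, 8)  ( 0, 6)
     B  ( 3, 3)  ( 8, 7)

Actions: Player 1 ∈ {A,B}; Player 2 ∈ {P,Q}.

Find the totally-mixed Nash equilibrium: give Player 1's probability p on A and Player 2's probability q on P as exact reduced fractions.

P1 indiff ⇒ q·5+(1-q)·0 = q·3+(1-q)·8 ⇒ q(2) = (1-q)(8) ⇒ q = 4/5
P2 indiff ⇒ p·8+(1-p)·3 = p·6+(1-p)·7 ⇒ p(2) = (1-p)(4) ⇒ p = 2/3

(p,q) = (2/3, 4/5)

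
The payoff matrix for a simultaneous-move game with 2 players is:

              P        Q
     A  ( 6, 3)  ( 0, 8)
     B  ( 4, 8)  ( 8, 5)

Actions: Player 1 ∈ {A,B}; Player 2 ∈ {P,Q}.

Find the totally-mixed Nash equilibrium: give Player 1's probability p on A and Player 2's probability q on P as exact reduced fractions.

(p,q) = (3/8, 4/5)

P1 indiff ⇒ q·6+(1-q)·0 = q·4+(1-q)·8 ⇒ q(2) = (1-q)(8) ⇒ q = 4/5
P2 indiff ⇒ p·3+(1-p)·8 = p·8+(1-p)·5 ⇒ p(-5) = (1-p)(-3) ⇒ p = 3/8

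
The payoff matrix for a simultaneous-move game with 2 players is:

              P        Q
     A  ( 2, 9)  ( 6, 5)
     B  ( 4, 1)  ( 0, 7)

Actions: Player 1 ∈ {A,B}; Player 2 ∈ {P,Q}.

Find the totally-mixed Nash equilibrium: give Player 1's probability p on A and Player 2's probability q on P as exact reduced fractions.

(p,q) = (3/5, 3/4)

P1 indiff ⇒ q·2+(1-q)·6 = q·4+(1-q)·0 ⇒ q(-2) = (1-q)(-6) ⇒ q = 3/4
P2 indiff ⇒ p·9+(1-p)·1 = p·5+(1-p)·7 ⇒ p(4) = (1-p)(6) ⇒ p = 3/5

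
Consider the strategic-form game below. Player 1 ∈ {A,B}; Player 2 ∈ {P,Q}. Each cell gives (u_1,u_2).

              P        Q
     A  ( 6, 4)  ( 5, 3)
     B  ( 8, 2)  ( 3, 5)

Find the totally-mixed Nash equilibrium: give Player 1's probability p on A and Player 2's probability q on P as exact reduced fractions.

(p,q) = (3/4, 1/2)

P1 indiff ⇒ q·6+(1-q)·5 = q·8+(1-q)·3 ⇒ q(-2) = (1-q)(-2) ⇒ q = 1/2
P2 indiff ⇒ p·4+(1-p)·2 = p·3+(1-p)·5 ⇒ p(1) = (1-p)(3) ⇒ p = 3/4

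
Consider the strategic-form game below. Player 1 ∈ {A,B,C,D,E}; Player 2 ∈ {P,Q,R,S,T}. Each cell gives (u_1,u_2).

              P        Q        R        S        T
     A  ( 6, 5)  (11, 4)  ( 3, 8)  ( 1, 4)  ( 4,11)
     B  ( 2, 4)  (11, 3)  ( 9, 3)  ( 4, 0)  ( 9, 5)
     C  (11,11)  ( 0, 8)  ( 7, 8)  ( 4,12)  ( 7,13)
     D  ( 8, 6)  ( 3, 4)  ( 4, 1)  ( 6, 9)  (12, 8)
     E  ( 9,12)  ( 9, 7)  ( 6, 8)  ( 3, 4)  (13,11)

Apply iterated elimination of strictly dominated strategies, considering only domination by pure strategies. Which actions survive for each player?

Survivors P1:{C,D,E} P2:{P,S,T}

P2 drop Q (P beats it: A:5>4 B:4>3 C:11>8 D:6>4 E:12>7)
P1 drop A (C beats it: P:11>6 R:7>3 S:4>1 T:7>4)
P2 drop R (P beats it: B:4>3 C:11>8 D:6>1 E:12>8)
P1 drop B (D beats it: P:8>2 S:6>4 T:12>9)
P1→{C,D,E} P2→{P,S,T}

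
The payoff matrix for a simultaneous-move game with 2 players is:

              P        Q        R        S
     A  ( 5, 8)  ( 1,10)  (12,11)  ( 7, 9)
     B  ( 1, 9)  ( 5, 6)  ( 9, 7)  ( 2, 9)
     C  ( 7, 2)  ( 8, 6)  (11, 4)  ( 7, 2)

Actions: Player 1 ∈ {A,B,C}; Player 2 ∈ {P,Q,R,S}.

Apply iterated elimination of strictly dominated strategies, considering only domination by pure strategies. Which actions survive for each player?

P1 drop B (C beats it: P:7>1 Q:8>5 R:11>9 S:7>2)
P2 drop P (Q beats it: A:10>8 C:6>2)
P2 drop S (Q beats it: A:10>9 C:6>2)
P1→{A,C} P2→{Q,R}

Remaining: P1:{A,C} P2:{Q,R}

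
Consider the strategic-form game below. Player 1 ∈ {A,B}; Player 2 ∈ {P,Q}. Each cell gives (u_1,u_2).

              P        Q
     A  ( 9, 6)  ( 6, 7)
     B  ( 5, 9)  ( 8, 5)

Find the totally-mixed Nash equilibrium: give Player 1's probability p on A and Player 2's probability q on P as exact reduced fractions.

p=4/5, q=1/3

P1 indiff ⇒ q·9+(1-q)·6 = q·5+(1-q)·8 ⇒ q(4) = (1-q)(2) ⇒ q = 1/3
P2 indiff ⇒ p·6+(1-p)·9 = p·7+(1-p)·5 ⇒ p(-1) = (1-p)(-4) ⇒ p = 4/5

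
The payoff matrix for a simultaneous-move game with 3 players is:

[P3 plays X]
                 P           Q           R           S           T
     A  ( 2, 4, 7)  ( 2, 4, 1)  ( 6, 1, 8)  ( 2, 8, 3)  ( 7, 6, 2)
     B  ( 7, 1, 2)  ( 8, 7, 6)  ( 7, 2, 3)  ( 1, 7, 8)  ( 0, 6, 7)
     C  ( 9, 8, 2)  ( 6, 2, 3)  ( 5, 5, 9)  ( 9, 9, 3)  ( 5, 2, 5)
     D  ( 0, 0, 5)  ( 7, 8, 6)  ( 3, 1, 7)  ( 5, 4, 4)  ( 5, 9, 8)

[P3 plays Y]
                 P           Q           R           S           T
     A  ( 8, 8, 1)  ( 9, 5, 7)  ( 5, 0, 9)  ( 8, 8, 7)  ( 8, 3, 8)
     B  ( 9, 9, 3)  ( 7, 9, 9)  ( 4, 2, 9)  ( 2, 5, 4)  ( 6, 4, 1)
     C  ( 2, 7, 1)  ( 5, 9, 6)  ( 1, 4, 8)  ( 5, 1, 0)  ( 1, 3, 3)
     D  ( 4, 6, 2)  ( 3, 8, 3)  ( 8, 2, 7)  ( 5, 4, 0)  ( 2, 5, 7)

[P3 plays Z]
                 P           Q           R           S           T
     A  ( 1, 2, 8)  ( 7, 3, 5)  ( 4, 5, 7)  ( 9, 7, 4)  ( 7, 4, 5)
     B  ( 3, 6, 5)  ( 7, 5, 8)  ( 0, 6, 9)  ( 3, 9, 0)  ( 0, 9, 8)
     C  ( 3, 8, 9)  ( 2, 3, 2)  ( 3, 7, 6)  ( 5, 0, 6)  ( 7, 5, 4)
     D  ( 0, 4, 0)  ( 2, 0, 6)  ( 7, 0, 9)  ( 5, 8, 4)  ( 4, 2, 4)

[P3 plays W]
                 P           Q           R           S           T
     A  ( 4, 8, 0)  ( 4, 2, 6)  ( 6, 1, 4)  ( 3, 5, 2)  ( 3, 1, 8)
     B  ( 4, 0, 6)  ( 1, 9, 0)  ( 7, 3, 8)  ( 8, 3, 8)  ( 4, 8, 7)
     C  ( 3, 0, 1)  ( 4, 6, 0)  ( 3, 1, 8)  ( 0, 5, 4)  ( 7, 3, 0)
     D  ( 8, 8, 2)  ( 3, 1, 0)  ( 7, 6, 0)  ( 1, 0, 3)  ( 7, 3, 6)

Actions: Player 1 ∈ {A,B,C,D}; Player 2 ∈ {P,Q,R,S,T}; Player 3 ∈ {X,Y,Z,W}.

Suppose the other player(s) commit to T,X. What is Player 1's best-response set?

u_1(A vs T,X) = 7
u_1(B vs T,X) = 0
u_1(C vs T,X) = 5
u_1(D vs T,X) = 5
max payoff 7 at {A}

argmax u_1 = {A}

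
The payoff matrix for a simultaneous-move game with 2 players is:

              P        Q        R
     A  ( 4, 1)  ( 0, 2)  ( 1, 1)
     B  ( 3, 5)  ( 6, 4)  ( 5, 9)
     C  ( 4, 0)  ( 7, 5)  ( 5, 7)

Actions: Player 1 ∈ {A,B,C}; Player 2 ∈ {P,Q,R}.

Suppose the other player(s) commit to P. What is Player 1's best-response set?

u_1(A vs P) = 4
u_1(B vs P) = 3
u_1(C vs P) = 4
max payoff 4 at {A,C}

P1 best: {A,C}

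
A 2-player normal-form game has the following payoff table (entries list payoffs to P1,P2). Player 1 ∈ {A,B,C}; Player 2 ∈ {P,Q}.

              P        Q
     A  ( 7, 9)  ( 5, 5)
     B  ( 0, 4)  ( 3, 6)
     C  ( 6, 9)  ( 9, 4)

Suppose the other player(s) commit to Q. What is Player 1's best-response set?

u_1(A vs Q) = 5
u_1(B vs Q) = 3
u_1(C vs Q) = 9
max payoff 9 at {C}

P1 best: {C}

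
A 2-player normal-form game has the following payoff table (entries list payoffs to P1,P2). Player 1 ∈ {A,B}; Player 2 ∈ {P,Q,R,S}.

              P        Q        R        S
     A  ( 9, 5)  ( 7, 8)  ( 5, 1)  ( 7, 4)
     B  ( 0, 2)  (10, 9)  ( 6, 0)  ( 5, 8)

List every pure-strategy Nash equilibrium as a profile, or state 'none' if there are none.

PSNE = {(B,Q)}

(A,P): not NE [P2→Q gives 8>5]
(A,Q): not NE [P1→B gives 10>7]
(A,R): not NE [P1→B gives 6>5; P2→Q gives 8>1]
(A,S): not NE [P2→Q gives 8>4]
(B,P): not NE [P1→A gives 9>0; P2→Q gives 9>2]
(B,Q): NE
(B,R): not NE [P2→Q gives 9>0]
(B,S): not NE [P1→A gives 7>5; P2→Q gives 9>8]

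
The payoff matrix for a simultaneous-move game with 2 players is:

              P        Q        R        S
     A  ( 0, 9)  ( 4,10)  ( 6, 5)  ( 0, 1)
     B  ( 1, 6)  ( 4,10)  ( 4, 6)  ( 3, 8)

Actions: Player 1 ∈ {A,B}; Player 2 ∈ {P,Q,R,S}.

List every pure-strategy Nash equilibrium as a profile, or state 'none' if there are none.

PSNE = {(A,Q), (B,Q)}

(A,P): not NE [P1→B gives 1>0; P2→Q gives 10>9]
(A,Q): NE
(A,R): not NE [P2→Q gives 10>5]
(A,S): not NE [P1→B gives 3>0; P2→Q gives 10>1]
(B,P): not NE [P2→Q gives 10>6]
(B,Q): NE
(B,R): not NE [P1→A gives 6>4; P2→Q gives 10>6]
(B,S): not NE [P2→Q gives 10>8]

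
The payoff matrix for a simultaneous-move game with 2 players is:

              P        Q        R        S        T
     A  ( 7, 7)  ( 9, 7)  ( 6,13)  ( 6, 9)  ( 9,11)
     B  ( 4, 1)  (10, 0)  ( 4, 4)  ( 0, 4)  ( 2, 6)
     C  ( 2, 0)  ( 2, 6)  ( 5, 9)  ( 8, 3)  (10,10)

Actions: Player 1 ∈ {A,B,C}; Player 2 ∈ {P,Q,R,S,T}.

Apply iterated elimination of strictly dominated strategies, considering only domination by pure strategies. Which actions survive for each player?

P2 drop P (R beats it: A:13>7 B:4>1 C:9>0)
P2 drop Q (R beats it: A:13>7 B:4>0 C:9>6)
P1 drop B (A beats it: R:6>4 S:6>0 T:9>2)
P2 drop S (R beats it: A:13>9 C:9>3)
P1→{A,C} P2→{R,T}

Survivors P1:{A,C} P2:{R,T}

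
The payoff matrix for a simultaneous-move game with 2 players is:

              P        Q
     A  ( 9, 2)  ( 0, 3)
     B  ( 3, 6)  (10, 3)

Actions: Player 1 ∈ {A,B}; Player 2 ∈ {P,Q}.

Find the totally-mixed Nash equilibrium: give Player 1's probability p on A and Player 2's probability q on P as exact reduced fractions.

P1 indiff ⇒ q·9+(1-q)·0 = q·3+(1-q)·10 ⇒ q(6) = (1-q)(10) ⇒ q = 5/8
P2 indiff ⇒ p·2+(1-p)·6 = p·3+(1-p)·3 ⇒ p(-1) = (1-p)(-3) ⇒ p = 3/4

p=3/4, q=5/8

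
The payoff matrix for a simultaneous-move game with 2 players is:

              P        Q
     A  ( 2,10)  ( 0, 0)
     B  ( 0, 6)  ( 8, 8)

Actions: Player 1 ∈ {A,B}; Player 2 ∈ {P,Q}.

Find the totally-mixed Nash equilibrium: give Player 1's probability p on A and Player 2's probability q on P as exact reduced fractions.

P1 indiff ⇒ q·2+(1-q)·0 = q·0+(1-q)·8 ⇒ q(2) = (1-q)(8) ⇒ q = 4/5
P2 indiff ⇒ p·10+(1-p)·6 = p·0+(1-p)·8 ⇒ p(10) = (1-p)(2) ⇒ p = 1/6

P1 mixes 1/6 on A; P2 mixes 4/5 on P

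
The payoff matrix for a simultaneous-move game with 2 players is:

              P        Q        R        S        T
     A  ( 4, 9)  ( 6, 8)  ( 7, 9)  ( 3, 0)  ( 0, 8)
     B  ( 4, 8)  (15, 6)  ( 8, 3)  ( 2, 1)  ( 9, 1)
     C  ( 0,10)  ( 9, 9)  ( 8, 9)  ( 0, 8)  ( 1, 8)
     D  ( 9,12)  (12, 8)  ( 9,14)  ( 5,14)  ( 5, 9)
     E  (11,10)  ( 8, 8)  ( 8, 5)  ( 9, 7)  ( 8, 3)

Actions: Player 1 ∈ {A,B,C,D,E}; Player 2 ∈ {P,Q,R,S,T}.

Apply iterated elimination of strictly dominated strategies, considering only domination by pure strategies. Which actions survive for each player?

Remaining: P1:{D,E} P2:{P,R,S}

P1 drop A (D beats it: P:9>4 Q:12>6 R:9>7 S:5>3 T:5>0)
P1 drop C (D beats it: P:9>0 Q:12>9 R:9>8 S:5>0 T:5>1)
P2 drop Q (P beats it: B:8>6 D:12>8 E:10>8)
P2 drop T (P beats it: B:8>1 D:12>9 E:10>3)
P1 drop B (D beats it: P:9>4 R:9>8 S:5>2)
P1→{D,E} P2→{P,R,S}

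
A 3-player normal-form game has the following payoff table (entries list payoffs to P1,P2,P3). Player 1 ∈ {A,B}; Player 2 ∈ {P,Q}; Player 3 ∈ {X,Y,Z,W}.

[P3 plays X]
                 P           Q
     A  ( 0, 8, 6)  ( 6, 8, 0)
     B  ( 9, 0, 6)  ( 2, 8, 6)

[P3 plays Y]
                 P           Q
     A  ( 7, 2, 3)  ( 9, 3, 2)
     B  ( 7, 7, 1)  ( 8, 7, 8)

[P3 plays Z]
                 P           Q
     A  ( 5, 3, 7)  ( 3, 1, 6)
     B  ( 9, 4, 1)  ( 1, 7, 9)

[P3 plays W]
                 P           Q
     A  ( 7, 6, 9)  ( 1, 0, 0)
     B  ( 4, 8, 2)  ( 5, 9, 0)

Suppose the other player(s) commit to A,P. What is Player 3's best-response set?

u_3(X vs A,P) = 6
u_3(Y vs A,P) = 3
u_3(Z vs A,P) = 7
u_3(W vs A,P) = 9
max payoff 9 at {W}

BR_3 = {W}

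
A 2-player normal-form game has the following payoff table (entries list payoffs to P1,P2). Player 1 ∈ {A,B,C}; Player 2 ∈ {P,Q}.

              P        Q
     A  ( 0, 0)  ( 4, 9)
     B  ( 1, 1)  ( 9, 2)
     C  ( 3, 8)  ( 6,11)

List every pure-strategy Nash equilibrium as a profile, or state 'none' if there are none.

NE set: (B,Q)

(A,P): not NE [P1→C gives 3>0; P2→Q gives 9>0]
(A,Q): not NE [P1→B gives 9>4]
(B,P): not NE [P1→C gives 3>1; P2→Q gives 2>1]
(B,Q): NE
(C,P): not NE [P2→Q gives 11>8]
(C,Q): not NE [P1→B gives 9>6]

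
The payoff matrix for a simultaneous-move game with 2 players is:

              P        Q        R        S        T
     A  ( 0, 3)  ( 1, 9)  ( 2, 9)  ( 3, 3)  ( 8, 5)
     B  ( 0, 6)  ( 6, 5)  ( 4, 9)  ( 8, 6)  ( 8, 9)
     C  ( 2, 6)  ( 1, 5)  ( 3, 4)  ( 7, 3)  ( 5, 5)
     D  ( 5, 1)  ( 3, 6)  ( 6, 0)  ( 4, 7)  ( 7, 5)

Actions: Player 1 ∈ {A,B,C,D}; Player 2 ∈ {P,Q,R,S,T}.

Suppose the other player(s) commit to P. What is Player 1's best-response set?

BR_1 = {D}

u_1(A vs P) = 0
u_1(B vs P) = 0
u_1(C vs P) = 2
u_1(D vs P) = 5
max payoff 5 at {D}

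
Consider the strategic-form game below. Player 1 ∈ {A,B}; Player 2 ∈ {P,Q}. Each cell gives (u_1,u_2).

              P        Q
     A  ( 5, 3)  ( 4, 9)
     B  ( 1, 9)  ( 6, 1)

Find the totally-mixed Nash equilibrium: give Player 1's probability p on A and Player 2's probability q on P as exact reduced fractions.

P1 indiff ⇒ q·5+(1-q)·4 = q·1+(1-q)·6 ⇒ q(4) = (1-q)(2) ⇒ q = 1/3
P2 indiff ⇒ p·3+(1-p)·9 = p·9+(1-p)·1 ⇒ p(-6) = (1-p)(-8) ⇒ p = 4/7

p=4/7, q=1/3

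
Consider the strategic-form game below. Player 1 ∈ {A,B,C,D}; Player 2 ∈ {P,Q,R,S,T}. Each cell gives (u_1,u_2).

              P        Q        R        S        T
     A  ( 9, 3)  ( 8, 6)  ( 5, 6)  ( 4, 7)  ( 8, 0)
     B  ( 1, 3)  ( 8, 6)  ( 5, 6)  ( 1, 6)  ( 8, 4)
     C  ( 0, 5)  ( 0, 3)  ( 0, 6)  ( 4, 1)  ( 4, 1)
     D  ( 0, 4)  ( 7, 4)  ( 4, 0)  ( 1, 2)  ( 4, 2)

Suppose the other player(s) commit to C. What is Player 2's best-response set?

argmax u_2 = {R}

u_2(P vs C) = 5
u_2(Q vs C) = 3
u_2(R vs C) = 6
u_2(S vs C) = 1
u_2(T vs C) = 1
max payoff 6 at {R}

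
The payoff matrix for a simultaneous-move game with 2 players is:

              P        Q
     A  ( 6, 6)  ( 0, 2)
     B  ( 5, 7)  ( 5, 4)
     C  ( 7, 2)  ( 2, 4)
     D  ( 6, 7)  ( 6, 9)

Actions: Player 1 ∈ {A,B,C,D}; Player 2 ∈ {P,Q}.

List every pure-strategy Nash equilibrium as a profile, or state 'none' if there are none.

(A,P): not NE [P1→C gives 7>6]
(A,Q): not NE [P1→D gives 6>0; P2→P gives 6>2]
(B,P): not NE [P1→C gives 7>5]
(B,Q): not NE [P1→D gives 6>5; P2→P gives 7>4]
(C,P): not NE [P2→Q gives 4>2]
(C,Q): not NE [P1→D gives 6>2]
(D,P): not NE [P1→C gives 7>6; P2→Q gives 9>7]
(D,Q): NE

Nash profiles: (D,Q)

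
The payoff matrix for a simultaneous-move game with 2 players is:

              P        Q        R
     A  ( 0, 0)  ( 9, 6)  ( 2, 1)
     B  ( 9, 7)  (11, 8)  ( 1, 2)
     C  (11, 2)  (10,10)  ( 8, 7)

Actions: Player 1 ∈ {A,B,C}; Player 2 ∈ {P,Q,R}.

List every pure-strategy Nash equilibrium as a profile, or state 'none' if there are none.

PSNE = {(B,Q)}

(A,P): not NE [P1→C gives 11>0; P2→Q gives 6>0]
(A,Q): not NE [P1→B gives 11>9]
(A,R): not NE [P1→C gives 8>2; P2→Q gives 6>1]
(B,P): not NE [P1→C gives 11>9; P2→Q gives 8>7]
(B,Q): NE
(B,R): not NE [P1→C gives 8>1; P2→Q gives 8>2]
(C,P): not NE [P2→Q gives 10>2]
(C,Q): not NE [P1→B gives 11>10]
(C,R): not NE [P2→Q gives 10>7]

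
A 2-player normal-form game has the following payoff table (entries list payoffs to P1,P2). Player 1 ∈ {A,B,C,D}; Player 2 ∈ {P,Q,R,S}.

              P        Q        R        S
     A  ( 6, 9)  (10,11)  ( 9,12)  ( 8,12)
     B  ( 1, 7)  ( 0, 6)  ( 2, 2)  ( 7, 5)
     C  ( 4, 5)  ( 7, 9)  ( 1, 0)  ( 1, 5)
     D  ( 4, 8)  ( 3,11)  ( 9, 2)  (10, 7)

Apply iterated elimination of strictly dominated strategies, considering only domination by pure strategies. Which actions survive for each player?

Survivors P1:{A,D} P2:{Q,R,S}

P1 drop B (A beats it: P:6>1 Q:10>0 R:9>2 S:8>7)
P1 drop C (A beats it: P:6>4 Q:10>7 R:9>1 S:8>1)
P2 drop P (Q beats it: A:11>9 D:11>8)
P1→{A,D} P2→{Q,R,S}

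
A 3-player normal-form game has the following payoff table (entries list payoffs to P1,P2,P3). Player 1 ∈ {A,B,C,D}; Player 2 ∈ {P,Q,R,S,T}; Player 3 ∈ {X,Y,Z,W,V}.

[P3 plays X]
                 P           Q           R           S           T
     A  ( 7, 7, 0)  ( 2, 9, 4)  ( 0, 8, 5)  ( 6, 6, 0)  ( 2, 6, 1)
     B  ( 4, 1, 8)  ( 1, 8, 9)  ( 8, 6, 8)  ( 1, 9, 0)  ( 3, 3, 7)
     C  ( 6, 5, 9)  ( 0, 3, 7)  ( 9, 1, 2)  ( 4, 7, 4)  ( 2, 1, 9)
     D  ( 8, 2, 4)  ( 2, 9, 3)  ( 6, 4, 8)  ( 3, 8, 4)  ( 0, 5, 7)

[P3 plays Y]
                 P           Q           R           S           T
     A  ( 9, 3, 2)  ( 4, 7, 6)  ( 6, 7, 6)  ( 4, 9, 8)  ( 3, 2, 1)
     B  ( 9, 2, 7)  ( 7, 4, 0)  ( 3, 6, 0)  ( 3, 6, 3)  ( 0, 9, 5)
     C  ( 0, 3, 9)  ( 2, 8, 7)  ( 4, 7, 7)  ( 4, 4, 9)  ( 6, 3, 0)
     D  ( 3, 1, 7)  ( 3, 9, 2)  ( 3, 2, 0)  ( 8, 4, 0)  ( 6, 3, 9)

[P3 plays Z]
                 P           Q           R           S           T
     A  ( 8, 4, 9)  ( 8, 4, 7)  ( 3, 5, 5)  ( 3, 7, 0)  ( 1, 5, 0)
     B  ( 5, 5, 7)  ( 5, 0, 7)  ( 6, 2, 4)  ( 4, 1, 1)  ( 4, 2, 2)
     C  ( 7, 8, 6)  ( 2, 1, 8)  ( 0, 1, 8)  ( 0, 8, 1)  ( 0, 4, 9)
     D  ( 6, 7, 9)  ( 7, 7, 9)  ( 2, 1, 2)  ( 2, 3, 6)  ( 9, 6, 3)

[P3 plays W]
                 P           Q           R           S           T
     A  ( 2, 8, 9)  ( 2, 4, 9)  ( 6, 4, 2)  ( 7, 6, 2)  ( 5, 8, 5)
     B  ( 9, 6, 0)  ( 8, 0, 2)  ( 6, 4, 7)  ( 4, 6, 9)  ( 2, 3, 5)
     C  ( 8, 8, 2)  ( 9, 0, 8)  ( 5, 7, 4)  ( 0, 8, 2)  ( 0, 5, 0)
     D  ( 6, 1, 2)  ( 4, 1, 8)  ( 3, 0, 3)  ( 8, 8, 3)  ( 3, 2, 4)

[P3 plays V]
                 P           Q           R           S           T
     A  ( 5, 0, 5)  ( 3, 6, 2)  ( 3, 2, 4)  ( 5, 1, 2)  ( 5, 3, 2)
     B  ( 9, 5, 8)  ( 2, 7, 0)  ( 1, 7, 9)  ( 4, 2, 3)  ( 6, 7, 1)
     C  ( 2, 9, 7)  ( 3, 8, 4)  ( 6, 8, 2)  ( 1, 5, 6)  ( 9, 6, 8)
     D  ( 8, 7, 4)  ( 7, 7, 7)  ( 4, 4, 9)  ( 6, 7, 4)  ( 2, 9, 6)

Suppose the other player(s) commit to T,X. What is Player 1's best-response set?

u_1(A vs T,X) = 2
u_1(B vs T,X) = 3
u_1(C vs T,X) = 2
u_1(D vs T,X) = 0
max payoff 3 at {B}

BR_1 = {B}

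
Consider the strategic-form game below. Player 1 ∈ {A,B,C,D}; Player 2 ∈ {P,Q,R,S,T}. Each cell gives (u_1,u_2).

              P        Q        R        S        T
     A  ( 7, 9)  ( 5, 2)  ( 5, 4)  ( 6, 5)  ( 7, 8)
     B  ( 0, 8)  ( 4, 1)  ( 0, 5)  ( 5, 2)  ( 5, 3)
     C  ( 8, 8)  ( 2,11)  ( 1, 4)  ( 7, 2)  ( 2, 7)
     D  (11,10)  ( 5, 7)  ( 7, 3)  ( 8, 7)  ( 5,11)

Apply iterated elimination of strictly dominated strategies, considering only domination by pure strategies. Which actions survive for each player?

Survivors P1:{A,D} P2:{P,T}

P1 drop B (A beats it: P:7>0 Q:5>4 R:5>0 S:6>5 T:7>5)
P1 drop C (D beats it: P:11>8 Q:5>2 R:7>1 S:8>7 T:5>2)
P2 drop Q (P beats it: A:9>2 D:10>7)
P2 drop R (P beats it: A:9>4 D:10>3)
P2 drop S (P beats it: A:9>5 D:10>7)
P1→{A,D} P2→{P,T}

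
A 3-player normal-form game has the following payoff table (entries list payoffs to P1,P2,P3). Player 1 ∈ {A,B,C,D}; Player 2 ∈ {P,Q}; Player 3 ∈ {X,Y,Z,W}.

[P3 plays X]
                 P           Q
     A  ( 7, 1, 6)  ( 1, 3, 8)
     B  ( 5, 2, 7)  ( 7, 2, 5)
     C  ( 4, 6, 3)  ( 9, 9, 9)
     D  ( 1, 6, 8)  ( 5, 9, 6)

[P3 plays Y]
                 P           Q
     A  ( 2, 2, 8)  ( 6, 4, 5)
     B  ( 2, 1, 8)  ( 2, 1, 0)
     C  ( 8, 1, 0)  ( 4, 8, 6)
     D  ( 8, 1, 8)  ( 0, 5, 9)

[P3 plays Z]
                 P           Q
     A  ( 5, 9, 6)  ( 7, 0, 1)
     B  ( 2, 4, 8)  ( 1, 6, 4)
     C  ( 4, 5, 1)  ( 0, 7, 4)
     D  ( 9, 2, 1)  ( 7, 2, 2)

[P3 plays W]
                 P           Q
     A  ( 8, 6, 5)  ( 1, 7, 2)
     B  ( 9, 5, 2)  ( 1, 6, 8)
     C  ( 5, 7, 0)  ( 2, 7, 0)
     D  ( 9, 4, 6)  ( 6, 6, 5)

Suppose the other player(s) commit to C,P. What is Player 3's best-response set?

P3 best: {X}

u_3(X vs C,P) = 3
u_3(Y vs C,P) = 0
u_3(Z vs C,P) = 1
u_3(W vs C,P) = 0
max payoff 3 at {X}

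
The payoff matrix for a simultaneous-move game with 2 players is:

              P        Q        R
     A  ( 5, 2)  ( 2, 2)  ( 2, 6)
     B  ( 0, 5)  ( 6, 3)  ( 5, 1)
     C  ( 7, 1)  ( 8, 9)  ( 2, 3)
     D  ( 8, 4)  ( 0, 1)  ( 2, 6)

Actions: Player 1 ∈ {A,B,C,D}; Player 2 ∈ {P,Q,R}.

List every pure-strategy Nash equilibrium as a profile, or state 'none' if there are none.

PSNE = {(C,Q)}

(A,P): not NE [P1→D gives 8>5; P2→R gives 6>2]
(A,Q): not NE [P1→C gives 8>2; P2→R gives 6>2]
(A,R): not NE [P1→B gives 5>2]
(B,P): not NE [P1→D gives 8>0]
(B,Q): not NE [P1→C gives 8>6; P2→P gives 5>3]
(B,R): not NE [P2→P gives 5>1]
(C,P): not NE [P1→D gives 8>7; P2→Q gives 9>1]
(C,Q): NE
(C,R): not NE [P1→B gives 5>2; P2→Q gives 9>3]
(D,P): not NE [P2→R gives 6>4]
(D,Q): not NE [P1→C gives 8>0; P2→R gives 6>1]
(D,R): not NE [P1→B gives 5>2]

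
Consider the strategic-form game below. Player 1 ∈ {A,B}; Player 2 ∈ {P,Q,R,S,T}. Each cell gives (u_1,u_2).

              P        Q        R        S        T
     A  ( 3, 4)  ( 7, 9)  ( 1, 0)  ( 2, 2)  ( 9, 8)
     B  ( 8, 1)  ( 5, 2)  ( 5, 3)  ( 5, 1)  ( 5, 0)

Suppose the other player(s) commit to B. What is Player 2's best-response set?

P2 best: {R}

u_2(P vs B) = 1
u_2(Q vs B) = 2
u_2(R vs B) = 3
u_2(S vs B) = 1
u_2(T vs B) = 0
max payoff 3 at {R}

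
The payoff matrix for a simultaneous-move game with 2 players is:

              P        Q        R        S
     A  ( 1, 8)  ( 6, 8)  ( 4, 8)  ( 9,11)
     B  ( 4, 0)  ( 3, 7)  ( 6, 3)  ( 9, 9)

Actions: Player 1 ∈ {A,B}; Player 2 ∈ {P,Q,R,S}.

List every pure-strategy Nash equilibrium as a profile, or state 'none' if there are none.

(A,P): not NE [P1→B gives 4>1; P2→S gives 11>8]
(A,Q): not NE [P2→S gives 11>8]
(A,R): not NE [P1→B gives 6>4; P2→S gives 11>8]
(A,S): NE
(B,P): not NE [P2→S gives 9>0]
(B,Q): not NE [P1→A gives 6>3; P2→S gives 9>7]
(B,R): not NE [P2→S gives 9>3]
(B,S): NE

Nash profiles: (A,S), (B,S)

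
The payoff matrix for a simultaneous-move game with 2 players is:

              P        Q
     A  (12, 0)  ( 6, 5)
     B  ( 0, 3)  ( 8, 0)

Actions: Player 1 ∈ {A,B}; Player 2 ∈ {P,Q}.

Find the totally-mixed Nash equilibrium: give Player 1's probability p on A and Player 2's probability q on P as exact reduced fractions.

P1 indiff ⇒ q·12+(1-q)·6 = q·0+(1-q)·8 ⇒ q(12) = (1-q)(2) ⇒ q = 1/7
P2 indiff ⇒ p·0+(1-p)·3 = p·5+(1-p)·0 ⇒ p(-5) = (1-p)(-3) ⇒ p = 3/8

(p,q) = (3/8, 1/7)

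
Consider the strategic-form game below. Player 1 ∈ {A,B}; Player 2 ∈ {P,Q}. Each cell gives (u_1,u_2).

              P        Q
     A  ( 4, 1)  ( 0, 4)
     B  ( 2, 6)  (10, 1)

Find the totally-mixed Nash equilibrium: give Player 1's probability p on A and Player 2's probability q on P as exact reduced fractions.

(p,q) = (5/8, 5/6)

P1 indiff ⇒ q·4+(1-q)·0 = q·2+(1-q)·10 ⇒ q(2) = (1-q)(10) ⇒ q = 5/6
P2 indiff ⇒ p·1+(1-p)·6 = p·4+(1-p)·1 ⇒ p(-3) = (1-p)(-5) ⇒ p = 5/8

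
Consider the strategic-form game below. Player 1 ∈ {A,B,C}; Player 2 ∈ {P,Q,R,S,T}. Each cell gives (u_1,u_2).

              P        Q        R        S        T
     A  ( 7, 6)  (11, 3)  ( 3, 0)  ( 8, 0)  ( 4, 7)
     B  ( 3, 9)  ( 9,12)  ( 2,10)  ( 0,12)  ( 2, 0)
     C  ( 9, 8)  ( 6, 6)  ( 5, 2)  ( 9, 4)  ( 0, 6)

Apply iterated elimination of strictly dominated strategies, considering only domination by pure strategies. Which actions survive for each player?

IESDS → P1:{A,C} P2:{P,T}

P1 drop B (A beats it: P:7>3 Q:11>9 R:3>2 S:8>0 T:4>2)
P2 drop Q (P beats it: A:6>3 C:8>6)
P2 drop R (P beats it: A:6>0 C:8>2)
P2 drop S (P beats it: A:6>0 C:8>4)
P1→{A,C} P2→{P,T}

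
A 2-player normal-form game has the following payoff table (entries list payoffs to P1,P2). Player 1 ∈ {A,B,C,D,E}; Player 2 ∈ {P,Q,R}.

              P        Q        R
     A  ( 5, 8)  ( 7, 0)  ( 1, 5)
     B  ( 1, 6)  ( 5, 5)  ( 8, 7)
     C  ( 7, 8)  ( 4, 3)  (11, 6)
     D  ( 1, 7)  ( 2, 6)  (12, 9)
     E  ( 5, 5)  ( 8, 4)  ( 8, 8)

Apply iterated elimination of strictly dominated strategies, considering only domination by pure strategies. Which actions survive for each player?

Remaining: P1:{C,D} P2:{P,R}

P2 drop Q (P beats it: A:8>0 B:6>5 C:8>3 D:7>6 E:5>4)
P1 drop A (C beats it: P:7>5 R:11>1)
P1 drop B (C beats it: P:7>1 R:11>8)
P1 drop E (C beats it: P:7>5 R:11>8)
P1→{C,D} P2→{P,R}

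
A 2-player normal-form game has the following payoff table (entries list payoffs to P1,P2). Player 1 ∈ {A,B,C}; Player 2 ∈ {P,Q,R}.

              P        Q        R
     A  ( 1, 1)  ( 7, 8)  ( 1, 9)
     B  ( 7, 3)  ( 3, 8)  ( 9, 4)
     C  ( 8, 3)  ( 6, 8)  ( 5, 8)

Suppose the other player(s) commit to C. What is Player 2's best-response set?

BR_2 = {Q,R}

u_2(P vs C) = 3
u_2(Q vs C) = 8
u_2(R vs C) = 8
max payoff 8 at {Q,R}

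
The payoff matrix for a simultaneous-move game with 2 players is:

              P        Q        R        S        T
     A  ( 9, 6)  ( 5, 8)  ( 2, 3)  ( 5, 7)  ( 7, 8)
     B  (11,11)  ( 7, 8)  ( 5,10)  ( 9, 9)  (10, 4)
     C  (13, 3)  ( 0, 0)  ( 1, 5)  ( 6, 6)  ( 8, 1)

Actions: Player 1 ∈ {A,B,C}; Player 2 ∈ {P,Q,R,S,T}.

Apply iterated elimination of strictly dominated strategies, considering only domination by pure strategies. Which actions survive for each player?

P1 drop A (B beats it: P:11>9 Q:7>5 R:5>2 S:9>5 T:10>7)
P2 drop Q (P beats it: B:11>8 C:3>0)
P2 drop T (P beats it: B:11>4 C:3>1)
P1→{B,C} P2→{P,R,S}

IESDS → P1:{B,C} P2:{P,R,S}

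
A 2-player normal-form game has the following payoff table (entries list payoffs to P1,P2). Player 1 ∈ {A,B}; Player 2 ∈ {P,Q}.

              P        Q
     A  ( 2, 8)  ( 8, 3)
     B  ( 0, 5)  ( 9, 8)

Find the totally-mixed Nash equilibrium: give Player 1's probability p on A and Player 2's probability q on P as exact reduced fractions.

(p,q) = (3/8, 1/3)

P1 indiff ⇒ q·2+(1-q)·8 = q·0+(1-q)·9 ⇒ q(2) = (1-q)(1) ⇒ q = 1/3
P2 indiff ⇒ p·8+(1-p)·5 = p·3+(1-p)·8 ⇒ p(5) = (1-p)(3) ⇒ p = 3/8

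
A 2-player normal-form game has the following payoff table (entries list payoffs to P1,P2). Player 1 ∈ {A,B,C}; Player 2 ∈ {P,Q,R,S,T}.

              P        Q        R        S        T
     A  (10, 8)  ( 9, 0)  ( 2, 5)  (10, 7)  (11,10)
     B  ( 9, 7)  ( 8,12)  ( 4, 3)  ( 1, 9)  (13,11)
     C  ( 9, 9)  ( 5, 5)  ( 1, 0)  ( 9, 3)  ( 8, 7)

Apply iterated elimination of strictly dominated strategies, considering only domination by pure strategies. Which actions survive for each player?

P1 drop C (A beats it: P:10>9 Q:9>5 R:2>1 S:10>9 T:11>8)
P2 drop P (T beats it: A:10>8 B:11>7)
P2 drop R (S beats it: A:7>5 B:9>3)
P2 drop S (T beats it: A:10>7 B:11>9)
P1→{A,B} P2→{Q,T}

Remaining: P1:{A,B} P2:{Q,T}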